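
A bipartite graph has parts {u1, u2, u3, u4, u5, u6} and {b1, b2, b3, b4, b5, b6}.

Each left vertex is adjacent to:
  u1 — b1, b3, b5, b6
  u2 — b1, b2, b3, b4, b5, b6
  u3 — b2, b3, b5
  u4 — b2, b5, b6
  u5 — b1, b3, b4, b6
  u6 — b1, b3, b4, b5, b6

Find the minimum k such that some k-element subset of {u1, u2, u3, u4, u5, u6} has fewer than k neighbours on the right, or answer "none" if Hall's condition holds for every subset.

A matching saturating every left vertex exists, for instance u1→b3, u2→b5, u3→b2, u4→b6, u5→b4, u6→b1.
By Hall's marriage theorem, this means |N(S)| ≥ |S| for every subset S, so no violating subset exists.

none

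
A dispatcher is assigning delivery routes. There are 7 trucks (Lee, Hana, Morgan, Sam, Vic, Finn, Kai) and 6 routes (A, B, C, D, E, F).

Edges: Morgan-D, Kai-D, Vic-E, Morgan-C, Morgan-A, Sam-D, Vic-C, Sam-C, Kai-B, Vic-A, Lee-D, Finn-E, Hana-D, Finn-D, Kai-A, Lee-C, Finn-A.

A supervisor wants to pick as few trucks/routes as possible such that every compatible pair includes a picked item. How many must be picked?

5

{Kai, A, C, D, E} is a vertex cover of size 5: every edge has an endpoint in this set.
No smaller cover exists because Lee–C, Hana–D, Morgan–A, Vic–E, Kai–B is a matching of size 5, and a cover must include an endpoint of each of these disjoint edges (König's theorem).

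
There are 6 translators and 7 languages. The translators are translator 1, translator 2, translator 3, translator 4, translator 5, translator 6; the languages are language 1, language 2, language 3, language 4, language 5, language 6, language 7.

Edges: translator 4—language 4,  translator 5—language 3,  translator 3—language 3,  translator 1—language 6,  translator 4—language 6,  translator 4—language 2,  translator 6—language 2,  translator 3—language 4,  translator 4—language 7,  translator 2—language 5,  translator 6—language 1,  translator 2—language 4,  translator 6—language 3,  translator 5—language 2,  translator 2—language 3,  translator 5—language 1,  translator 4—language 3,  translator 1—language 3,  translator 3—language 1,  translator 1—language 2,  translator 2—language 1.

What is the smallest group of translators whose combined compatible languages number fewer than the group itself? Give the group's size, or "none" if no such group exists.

none

A matching saturating every translator exists, for instance translator 1→language 6, translator 2→language 4, translator 3→language 3, translator 4→language 7, translator 5→language 1, translator 6→language 2.
By Hall's marriage theorem, this means |N(S)| ≥ |S| for every subset S, so no violating subset exists.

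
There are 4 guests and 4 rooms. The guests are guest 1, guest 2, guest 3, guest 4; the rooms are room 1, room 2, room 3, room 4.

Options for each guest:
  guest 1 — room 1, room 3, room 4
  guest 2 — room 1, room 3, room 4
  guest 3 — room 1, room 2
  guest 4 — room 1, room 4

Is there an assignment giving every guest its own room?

One maximum matching: guest 1–room 3, guest 2–room 1, guest 3–room 2, guest 4–room 4.
All 4 guests are covered.

Yes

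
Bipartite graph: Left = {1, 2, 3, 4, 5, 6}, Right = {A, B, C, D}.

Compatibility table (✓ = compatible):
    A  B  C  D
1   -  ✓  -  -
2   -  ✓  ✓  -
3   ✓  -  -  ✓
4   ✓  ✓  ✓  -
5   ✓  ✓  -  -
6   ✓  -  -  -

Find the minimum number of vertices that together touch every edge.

The 4 edges 1–B, 2–C, 3–D, 4–A form a matching, so any vertex cover needs at least 4 vertices (one per matched edge).
Conversely {3, A, B, C} meets every edge and has exactly 4 vertices, so 4 is optimal.

4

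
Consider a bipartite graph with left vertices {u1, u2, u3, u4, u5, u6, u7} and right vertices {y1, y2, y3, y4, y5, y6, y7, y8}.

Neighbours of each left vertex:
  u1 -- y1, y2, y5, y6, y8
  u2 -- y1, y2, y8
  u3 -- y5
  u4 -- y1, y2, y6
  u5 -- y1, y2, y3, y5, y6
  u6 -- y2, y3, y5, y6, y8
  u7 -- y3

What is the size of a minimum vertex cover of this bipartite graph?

A maximum matching has 6 edges (e.g. u1–y1, u2–y8, u3–y5, u4–y2, u5–y3, u6–y6).
By König's theorem the minimum vertex cover has the same size. One such cover is {y1, y2, y3, y5, y6, y8}.

6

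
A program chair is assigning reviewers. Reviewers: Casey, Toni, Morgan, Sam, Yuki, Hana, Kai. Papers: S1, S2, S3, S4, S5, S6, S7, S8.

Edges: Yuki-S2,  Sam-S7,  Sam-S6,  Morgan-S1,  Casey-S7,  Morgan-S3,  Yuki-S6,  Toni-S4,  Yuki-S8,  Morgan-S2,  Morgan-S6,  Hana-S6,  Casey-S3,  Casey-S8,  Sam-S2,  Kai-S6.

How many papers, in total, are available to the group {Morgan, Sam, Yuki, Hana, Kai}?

The union of neighbours of {Morgan, Sam, Yuki, Hana, Kai} is {S1, S2, S3, S6, S7, S8}, which has 6 elements.
Since |N(S)| = 6 ≥ |S| = 5, Hall's condition holds for this subset.

6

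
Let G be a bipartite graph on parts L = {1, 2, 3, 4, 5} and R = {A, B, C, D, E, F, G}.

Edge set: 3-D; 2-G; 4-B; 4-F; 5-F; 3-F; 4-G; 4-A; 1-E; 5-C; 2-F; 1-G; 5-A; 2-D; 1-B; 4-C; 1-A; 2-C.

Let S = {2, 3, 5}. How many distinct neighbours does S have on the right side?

5

The union of neighbours of {2, 3, 5} is {A, C, D, F, G}, which has 5 elements.
Since |N(S)| = 5 ≥ |S| = 3, Hall's condition holds for this subset.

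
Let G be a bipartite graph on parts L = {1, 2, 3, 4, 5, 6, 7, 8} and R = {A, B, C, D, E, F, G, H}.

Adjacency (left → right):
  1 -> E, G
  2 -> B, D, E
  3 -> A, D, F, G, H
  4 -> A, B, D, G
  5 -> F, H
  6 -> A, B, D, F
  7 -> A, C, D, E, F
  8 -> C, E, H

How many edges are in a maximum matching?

One maximum matching: 1-G, 2-D, 3-A, 4-B, 5-H, 6-F, 7-C, 8-E.
All 8 left vertices are matched, so no larger matching exists.

8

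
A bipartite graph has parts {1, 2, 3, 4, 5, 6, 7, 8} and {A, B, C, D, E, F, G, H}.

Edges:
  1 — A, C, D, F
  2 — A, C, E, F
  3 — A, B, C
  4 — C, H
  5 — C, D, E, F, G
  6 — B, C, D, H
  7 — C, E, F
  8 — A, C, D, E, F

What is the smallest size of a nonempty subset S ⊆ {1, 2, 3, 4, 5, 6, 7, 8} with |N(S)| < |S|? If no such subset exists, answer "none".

A matching saturating every left vertex exists, for instance 1→F, 2→C, 3→B, 4→H, 5→G, 6→D, 7→E, 8→A.
By Hall's marriage theorem, this means |N(S)| ≥ |S| for every subset S, so no violating subset exists.

none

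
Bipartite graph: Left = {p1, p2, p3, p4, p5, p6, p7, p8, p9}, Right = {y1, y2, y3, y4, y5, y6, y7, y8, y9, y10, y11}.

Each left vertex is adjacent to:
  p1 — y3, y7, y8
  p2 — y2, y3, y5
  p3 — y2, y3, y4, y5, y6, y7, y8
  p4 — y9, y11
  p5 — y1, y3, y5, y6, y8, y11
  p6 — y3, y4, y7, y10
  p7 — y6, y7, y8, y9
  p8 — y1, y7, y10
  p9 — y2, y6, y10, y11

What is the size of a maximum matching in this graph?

9

One maximum matching: p1–y8, p2–y2, p3–y7, p4–y11, p5–y6, p6–y3, p7–y9, p8–y1, p9–y10.
This saturates every left vertex, so 9 is the maximum.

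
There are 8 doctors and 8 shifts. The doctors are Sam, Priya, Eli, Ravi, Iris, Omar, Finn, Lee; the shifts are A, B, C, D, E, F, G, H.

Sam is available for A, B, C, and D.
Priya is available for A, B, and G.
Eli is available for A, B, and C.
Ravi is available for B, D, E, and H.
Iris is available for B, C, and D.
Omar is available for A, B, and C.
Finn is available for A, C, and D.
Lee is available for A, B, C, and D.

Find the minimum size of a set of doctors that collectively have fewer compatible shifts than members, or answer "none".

Take S = {Sam, Eli, Iris, Omar, Finn}. Its neighbourhood is {A, B, C, D}, so |N(S)| = 4 < |S| = 5.
Every subset of size less than 5 has at least as many neighbours as members, so 5 is the minimum.

5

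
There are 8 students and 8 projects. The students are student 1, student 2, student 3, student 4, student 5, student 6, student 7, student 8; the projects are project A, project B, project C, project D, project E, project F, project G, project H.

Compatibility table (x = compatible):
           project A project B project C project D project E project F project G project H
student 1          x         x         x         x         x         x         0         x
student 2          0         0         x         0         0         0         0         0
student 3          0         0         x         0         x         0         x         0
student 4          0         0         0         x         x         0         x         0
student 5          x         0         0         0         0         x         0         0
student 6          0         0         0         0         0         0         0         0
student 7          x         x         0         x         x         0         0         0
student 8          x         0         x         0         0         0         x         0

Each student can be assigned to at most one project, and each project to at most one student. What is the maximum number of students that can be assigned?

A valid assignment of size 7: student 1→project H, student 2→project C, student 3→project G, student 4→project D, student 5→project F, student 7→project E, student 8→project A.
The set {student 6} has only 0 neighbours (∅), so by Hall's theorem at most 7 of the 8 students can be matched.

7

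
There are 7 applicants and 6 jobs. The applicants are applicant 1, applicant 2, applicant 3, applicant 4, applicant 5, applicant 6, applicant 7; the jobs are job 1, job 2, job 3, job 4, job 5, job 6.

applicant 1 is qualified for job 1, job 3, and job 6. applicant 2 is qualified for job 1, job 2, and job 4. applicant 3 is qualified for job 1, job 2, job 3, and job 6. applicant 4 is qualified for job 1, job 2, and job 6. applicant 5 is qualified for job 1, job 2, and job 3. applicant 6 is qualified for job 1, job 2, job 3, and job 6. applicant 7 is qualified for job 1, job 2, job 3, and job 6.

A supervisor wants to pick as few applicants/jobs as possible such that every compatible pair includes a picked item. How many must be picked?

A maximum matching has 5 edges (e.g. applicant 1–job 3, applicant 2–job 4, applicant 3–job 6, applicant 4–job 1, applicant 5–job 2).
By König's theorem the minimum vertex cover has the same size. One such cover is {applicant 2, job 1, job 2, job 3, job 6}.

5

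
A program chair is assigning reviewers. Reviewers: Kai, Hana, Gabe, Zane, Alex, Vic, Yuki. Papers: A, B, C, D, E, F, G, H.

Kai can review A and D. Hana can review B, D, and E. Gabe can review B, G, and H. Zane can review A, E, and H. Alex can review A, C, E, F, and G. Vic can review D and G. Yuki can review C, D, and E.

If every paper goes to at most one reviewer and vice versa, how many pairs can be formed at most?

7

For example, pair Kai-A, Hana-B, Gabe-G, Zane-H, Alex-F, Vic-D, Yuki-E.
All 7 reviewers are matched, so no larger matching exists.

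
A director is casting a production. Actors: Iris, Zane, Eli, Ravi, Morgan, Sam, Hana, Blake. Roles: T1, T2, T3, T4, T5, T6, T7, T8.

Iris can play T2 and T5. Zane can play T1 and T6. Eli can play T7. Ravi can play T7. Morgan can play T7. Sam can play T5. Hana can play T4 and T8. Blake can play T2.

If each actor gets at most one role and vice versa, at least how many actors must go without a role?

One maximum matching: Iris→T2, Zane→T6, Eli→T7, Sam→T5, Hana→T8.
The set {Iris, Eli, Ravi, Morgan, Sam, Blake} has only 3 neighbours ({T2, T5, T7}), so by Hall's theorem at most 5 of the 8 actors can be matched.
That matches 5 of the 8, leaving 3 unmatched; no matching can do better.

3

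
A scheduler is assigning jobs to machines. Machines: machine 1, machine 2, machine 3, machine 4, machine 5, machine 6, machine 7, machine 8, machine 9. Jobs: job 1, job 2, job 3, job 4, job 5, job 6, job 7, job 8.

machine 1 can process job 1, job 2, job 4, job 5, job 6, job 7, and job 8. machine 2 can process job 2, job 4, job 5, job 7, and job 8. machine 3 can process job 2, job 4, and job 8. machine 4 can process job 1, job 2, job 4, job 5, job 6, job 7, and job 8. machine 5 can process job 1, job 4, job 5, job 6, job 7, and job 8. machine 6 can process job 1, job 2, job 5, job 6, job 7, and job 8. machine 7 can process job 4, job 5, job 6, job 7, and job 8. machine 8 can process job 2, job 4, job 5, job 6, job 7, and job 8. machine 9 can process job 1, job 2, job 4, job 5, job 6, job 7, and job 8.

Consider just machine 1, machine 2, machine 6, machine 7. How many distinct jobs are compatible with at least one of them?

7

The union of neighbours of {machine 1, machine 2, machine 6, machine 7} is {job 1, job 2, job 4, job 5, job 6, job 7, job 8}, which has 7 elements.
Since |N(S)| = 7 ≥ |S| = 4, Hall's condition holds for this subset.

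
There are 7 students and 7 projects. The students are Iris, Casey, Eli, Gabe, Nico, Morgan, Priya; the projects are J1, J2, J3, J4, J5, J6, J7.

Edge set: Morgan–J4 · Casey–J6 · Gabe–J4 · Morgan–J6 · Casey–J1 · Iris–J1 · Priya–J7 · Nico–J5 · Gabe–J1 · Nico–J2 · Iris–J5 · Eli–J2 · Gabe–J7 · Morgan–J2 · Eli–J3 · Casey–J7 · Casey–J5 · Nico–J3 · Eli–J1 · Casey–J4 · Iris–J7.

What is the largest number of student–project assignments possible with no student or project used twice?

A valid assignment of size 7: Iris–J5, Casey–J6, Eli–J1, Gabe–J4, Nico–J3, Morgan–J2, Priya–J7.
This saturates every student, so 7 is the maximum.

7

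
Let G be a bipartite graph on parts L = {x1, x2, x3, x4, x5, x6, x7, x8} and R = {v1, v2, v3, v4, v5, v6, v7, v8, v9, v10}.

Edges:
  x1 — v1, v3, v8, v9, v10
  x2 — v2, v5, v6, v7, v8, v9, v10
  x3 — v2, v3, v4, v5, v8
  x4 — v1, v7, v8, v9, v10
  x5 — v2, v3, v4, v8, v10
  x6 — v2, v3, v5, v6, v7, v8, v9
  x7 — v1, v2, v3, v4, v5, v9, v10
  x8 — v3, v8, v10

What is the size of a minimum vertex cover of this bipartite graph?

8

{x1, x2, x3, x4, x5, x6, x7, x8} is a vertex cover of size 8: every edge has an endpoint in this set.
No smaller cover exists because x1–v1, x2–v6, x3–v5, x4–v9, x5–v2, x6–v8, x7–v3, x8–v10 is a matching of size 8, and a cover must include an endpoint of each of these disjoint edges (König's theorem).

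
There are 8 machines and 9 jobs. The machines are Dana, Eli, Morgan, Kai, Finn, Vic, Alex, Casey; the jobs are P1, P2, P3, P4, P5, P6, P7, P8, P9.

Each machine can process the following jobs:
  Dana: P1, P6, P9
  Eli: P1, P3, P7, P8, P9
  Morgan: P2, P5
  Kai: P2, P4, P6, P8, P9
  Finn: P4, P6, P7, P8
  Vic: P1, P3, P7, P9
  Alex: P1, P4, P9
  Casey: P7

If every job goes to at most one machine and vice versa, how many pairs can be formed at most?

8

One maximum matching: Dana-P6, Eli-P3, Morgan-P5, Kai-P2, Finn-P4, Vic-P1, Alex-P9, Casey-P7.
This saturates every machine, so 8 is the maximum.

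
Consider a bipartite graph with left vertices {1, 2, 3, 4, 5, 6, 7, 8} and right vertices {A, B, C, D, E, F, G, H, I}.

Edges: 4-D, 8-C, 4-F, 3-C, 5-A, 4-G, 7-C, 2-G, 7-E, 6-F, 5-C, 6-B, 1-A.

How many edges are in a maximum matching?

One maximum matching: 1→A, 2→G, 3→C, 4→F, 6→B, 7→E.
The set {1, 3, 5, 8} has only 2 neighbours ({A, C}), so by Hall's theorem at most 6 of the 8 left vertices can be matched.

6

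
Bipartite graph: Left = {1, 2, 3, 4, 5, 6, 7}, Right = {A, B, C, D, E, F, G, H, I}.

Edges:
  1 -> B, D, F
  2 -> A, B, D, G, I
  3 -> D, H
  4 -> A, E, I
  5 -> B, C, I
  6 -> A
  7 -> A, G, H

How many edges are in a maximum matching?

For example, pair 1-F, 2-B, 3-D, 4-E, 5-C, 6-A, 7-G.
This saturates every left vertex, so 7 is the maximum.

7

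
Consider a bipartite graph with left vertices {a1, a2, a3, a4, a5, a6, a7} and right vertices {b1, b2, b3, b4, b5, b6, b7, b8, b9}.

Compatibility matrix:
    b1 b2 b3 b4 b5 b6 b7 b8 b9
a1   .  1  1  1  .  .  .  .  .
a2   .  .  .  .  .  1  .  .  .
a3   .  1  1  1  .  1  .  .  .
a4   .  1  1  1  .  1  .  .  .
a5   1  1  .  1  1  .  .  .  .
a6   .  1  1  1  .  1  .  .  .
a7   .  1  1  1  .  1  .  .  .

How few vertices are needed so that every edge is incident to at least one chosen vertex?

5

The 5 edges a1–b2, a2–b6, a3–b4, a4–b3, a5–b5 form a matching, so any vertex cover needs at least 5 vertices (one per matched edge).
Conversely {a5, b2, b3, b4, b6} meets every edge and has exactly 5 vertices, so 5 is optimal.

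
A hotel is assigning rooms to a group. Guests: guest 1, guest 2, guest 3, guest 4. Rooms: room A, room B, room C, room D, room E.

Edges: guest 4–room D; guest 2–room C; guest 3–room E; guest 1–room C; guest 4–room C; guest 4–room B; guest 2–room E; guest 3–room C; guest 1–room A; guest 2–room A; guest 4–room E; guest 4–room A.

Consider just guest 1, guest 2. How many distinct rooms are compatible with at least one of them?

3

The union of neighbours of {guest 1, guest 2} is {room A, room C, room E}, which has 3 elements.
Since |N(S)| = 3 ≥ |S| = 2, Hall's condition holds for this subset.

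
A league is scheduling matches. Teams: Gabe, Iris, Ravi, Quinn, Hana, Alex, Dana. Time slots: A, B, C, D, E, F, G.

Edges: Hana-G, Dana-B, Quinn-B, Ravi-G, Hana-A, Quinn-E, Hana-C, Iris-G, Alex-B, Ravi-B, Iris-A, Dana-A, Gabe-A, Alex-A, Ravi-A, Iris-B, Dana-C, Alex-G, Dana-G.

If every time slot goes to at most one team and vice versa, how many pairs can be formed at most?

5

A valid assignment of size 5: Gabe-A, Iris-G, Ravi-B, Quinn-E, Hana-C.
The set {Gabe, Iris, Ravi, Hana, Alex, Dana} has only 4 neighbours ({A, B, C, G}), so by Hall's theorem at most 5 of the 7 teams can be matched.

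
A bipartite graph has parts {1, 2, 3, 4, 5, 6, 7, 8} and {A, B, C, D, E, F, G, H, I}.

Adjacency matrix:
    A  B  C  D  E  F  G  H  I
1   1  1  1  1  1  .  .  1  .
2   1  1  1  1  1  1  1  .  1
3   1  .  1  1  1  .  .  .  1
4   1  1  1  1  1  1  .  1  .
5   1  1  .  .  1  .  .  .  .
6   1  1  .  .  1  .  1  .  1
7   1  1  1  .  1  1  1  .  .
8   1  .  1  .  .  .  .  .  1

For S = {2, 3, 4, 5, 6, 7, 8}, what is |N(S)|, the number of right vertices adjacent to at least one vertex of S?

The union of neighbours of {2, 3, 4, 5, 6, 7, 8} is {A, B, C, D, E, F, G, H, I}, which has 9 elements.
Since |N(S)| = 9 ≥ |S| = 7, Hall's condition holds for this subset.

9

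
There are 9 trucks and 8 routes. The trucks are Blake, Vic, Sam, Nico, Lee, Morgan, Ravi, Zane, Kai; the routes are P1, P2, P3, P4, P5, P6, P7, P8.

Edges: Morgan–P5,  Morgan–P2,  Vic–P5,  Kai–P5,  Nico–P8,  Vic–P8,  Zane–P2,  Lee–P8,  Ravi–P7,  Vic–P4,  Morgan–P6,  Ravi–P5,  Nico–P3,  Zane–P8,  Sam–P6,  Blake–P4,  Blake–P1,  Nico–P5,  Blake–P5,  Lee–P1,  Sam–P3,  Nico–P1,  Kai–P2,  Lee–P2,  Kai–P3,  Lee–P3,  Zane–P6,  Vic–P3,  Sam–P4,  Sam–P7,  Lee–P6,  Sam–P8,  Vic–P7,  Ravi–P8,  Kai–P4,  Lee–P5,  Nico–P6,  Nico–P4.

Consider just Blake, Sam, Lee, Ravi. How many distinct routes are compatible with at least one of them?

The union of neighbours of {Blake, Sam, Lee, Ravi} is {P1, P2, P3, P4, P5, P6, P7, P8}, which has 8 elements.
Since |N(S)| = 8 ≥ |S| = 4, Hall's condition holds for this subset.

8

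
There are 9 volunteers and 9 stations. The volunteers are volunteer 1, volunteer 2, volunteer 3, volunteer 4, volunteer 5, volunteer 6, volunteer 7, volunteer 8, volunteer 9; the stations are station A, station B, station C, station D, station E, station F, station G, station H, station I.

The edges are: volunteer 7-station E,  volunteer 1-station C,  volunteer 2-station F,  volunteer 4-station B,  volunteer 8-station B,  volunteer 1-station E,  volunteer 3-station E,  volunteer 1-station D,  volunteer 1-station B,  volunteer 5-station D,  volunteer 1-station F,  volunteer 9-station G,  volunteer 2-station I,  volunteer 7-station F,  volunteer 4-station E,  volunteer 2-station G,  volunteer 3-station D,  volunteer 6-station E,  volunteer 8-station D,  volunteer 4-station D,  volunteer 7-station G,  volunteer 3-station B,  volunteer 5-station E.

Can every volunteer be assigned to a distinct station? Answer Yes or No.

The set {volunteer 3, volunteer 4, volunteer 5, volunteer 6, volunteer 8} has only 3 neighbours ({station B, station D, station E}), so by Hall's theorem at most 7 of the 9 volunteers can be matched.
Hence no matching covers every volunteer.

No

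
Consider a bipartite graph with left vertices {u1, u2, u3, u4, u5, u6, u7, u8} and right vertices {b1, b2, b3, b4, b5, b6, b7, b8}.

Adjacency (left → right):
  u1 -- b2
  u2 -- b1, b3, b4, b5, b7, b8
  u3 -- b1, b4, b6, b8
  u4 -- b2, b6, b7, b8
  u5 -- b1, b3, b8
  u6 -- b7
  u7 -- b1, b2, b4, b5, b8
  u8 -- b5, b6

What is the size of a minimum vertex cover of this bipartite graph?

A maximum matching has 8 edges (e.g. u1–b2, u2–b1, u3–b6, u4–b8, u5–b3, u6–b7, u7–b4, u8–b5).
By König's theorem the minimum vertex cover has the same size. One such cover is {u1, u2, u3, u4, u5, u6, u7, u8}.

8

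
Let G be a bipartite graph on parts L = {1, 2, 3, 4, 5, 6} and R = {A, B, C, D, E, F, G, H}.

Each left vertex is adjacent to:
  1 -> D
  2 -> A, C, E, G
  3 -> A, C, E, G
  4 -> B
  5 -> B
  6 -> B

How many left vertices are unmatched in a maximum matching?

For example, pair 1-D, 2-C, 3-E, 4-B.
The set {4, 5, 6} has only 1 neighbour ({B}), so by Hall's theorem at most 4 of the 6 left vertices can be matched.
That matches 4 of the 6, leaving 2 unmatched; no matching can do better.

2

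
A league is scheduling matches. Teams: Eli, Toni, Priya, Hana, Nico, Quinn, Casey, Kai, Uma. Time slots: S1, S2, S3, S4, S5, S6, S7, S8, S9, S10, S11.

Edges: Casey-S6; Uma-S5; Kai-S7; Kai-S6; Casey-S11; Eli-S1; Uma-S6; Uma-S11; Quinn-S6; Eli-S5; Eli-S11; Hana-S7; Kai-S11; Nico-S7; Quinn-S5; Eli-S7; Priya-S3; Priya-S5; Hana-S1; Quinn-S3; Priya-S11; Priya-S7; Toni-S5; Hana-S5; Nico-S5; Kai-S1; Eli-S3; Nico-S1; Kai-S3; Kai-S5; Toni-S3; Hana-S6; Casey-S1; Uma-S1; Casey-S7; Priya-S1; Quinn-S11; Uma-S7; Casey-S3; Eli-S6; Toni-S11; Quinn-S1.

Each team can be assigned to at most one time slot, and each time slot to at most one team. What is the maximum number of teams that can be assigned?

6

For example, pair Eli→S5, Toni→S11, Priya→S3, Hana→S7, Nico→S1, Quinn→S6.
The set {Eli, Toni, Priya, Hana, Nico, Quinn, Casey, Kai, Uma} has only 6 neighbours ({S1, S11, S3, S5, S6, S7}), so by Hall's theorem at most 6 of the 9 teams can be matched.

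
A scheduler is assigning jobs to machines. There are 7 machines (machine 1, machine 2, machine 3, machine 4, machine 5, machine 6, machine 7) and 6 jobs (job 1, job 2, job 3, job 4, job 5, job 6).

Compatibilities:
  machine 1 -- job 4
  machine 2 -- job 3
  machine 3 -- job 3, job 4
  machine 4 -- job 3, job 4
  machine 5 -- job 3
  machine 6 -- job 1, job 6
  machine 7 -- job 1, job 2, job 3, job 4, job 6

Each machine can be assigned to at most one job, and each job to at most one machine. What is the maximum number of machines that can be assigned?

4

One maximum matching: machine 1–job 4, machine 2–job 3, machine 6–job 6, machine 7–job 1.
The set {machine 1, machine 2, machine 3, machine 4, machine 5} has only 2 neighbours ({job 3, job 4}), so by Hall's theorem at most 4 of the 7 machines can be matched.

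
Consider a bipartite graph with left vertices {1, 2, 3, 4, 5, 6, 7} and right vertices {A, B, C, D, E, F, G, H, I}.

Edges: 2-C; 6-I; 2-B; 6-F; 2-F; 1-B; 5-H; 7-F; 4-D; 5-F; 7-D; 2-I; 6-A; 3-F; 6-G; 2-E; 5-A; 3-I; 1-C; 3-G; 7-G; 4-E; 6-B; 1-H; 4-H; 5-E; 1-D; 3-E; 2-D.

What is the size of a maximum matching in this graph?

A valid assignment of size 7: 1–C, 2–B, 3–E, 4–D, 5–H, 6–G, 7–F.
This saturates every left vertex, so 7 is the maximum.

7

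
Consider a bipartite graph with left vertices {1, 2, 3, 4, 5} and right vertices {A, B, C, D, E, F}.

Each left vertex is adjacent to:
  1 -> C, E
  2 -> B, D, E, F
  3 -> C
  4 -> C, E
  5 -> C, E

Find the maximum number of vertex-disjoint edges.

A valid assignment of size 3: 1-E, 2-B, 3-C.
The set {1, 3, 4, 5} has only 2 neighbours ({C, E}), so by Hall's theorem at most 3 of the 5 left vertices can be matched.

3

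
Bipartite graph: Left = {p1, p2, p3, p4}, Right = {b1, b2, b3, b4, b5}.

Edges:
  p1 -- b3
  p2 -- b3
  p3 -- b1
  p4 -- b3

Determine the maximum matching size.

2

A valid assignment of size 2: p1–b3, p3–b1.
The set {p1, p2, p4} has only 1 neighbour ({b3}), so by Hall's theorem at most 2 of the 4 left vertices can be matched.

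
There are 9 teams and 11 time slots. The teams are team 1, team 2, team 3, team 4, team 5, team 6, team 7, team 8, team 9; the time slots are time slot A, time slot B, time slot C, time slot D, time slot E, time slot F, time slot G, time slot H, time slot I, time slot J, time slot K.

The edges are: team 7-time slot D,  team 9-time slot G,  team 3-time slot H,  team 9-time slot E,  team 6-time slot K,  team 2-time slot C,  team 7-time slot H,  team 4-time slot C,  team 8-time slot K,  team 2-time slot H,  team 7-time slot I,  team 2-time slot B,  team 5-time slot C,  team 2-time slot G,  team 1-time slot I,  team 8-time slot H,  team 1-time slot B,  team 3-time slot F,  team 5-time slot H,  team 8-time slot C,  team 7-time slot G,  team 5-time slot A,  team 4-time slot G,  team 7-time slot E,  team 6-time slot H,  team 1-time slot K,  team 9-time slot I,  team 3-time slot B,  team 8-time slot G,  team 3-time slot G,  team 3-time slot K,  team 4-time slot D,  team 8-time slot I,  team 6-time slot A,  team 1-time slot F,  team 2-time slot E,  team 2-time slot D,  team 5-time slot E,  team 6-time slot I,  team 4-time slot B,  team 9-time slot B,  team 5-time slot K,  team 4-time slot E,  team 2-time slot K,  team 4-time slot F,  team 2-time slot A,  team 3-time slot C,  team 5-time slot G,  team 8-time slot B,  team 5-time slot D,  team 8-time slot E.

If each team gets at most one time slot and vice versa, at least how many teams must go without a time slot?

0

A valid assignment of size 9: team 1–time slot K, team 2–time slot B, team 3–time slot F, team 4–time slot G, team 5–time slot C, team 6–time slot H, team 7–time slot D, team 8–time slot E, team 9–time slot I.
All 9 teams are matched, so no larger matching exists.
That matches 9 of the 9, leaving 0 unmatched; no matching can do better.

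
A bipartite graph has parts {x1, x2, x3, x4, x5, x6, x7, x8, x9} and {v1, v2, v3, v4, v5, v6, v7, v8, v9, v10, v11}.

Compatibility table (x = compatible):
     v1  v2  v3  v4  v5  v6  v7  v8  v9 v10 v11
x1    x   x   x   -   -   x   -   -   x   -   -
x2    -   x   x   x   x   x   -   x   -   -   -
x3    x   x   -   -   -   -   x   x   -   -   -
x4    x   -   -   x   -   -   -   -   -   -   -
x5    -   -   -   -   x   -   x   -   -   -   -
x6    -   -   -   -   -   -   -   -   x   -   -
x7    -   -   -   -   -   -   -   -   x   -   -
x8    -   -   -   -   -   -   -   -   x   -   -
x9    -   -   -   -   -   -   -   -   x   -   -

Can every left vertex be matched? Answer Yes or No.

The set {x6, x7, x8, x9} has only 1 neighbour ({v9}), so by Hall's theorem at most 6 of the 9 left vertices can be matched.
Hence no matching covers every left vertex.

No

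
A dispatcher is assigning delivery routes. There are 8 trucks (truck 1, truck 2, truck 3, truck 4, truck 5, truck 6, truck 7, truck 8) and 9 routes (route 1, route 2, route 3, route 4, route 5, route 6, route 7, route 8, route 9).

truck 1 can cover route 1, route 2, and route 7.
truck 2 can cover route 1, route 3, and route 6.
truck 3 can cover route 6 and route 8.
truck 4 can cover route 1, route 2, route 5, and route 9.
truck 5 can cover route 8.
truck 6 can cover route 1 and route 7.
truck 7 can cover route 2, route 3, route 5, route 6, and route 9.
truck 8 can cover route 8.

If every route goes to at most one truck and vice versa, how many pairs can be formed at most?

A valid assignment of size 7: truck 1-route 2, truck 2-route 1, truck 3-route 6, truck 4-route 9, truck 5-route 8, truck 6-route 7, truck 7-route 3.
The set {truck 5, truck 8} has only 1 neighbour ({route 8}), so by Hall's theorem at most 7 of the 8 trucks can be matched.

7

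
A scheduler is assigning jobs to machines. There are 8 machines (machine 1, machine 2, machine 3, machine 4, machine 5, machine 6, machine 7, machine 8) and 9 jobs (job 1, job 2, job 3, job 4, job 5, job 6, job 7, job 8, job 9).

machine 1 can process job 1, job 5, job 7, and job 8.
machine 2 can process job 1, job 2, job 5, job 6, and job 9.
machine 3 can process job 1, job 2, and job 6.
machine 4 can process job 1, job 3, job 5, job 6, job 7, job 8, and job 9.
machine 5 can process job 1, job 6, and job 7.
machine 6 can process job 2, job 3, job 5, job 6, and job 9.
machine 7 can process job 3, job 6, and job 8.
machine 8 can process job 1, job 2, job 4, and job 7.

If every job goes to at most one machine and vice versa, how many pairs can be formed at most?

8

A valid assignment of size 8: machine 1→job 8, machine 2→job 9, machine 3→job 1, machine 4→job 7, machine 5→job 6, machine 6→job 5, machine 7→job 3, machine 8→job 2.
All 8 machines are matched, so no larger matching exists.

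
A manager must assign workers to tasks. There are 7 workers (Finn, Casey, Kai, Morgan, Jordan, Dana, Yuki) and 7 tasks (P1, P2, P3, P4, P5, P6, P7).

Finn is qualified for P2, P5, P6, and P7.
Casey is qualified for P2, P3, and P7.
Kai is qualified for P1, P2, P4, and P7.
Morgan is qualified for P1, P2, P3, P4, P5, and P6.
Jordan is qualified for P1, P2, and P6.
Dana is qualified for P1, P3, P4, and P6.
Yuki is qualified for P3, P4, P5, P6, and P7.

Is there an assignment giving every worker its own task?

One maximum matching: Finn-P5, Casey-P7, Kai-P4, Morgan-P1, Jordan-P2, Dana-P6, Yuki-P3.
Every worker is matched, so this is a perfect matching.

Yes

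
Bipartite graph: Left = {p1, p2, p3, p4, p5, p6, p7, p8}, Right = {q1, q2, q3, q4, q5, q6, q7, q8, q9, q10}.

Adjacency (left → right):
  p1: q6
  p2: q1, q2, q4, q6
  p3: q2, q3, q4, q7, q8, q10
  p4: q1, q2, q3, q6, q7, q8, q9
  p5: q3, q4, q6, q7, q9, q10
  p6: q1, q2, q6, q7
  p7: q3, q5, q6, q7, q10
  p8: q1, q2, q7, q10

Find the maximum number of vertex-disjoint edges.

8

One maximum matching: p1-q6, p2-q4, p3-q7, p4-q8, p5-q9, p6-q1, p7-q3, p8-q2.
All 8 left vertices are matched, so no larger matching exists.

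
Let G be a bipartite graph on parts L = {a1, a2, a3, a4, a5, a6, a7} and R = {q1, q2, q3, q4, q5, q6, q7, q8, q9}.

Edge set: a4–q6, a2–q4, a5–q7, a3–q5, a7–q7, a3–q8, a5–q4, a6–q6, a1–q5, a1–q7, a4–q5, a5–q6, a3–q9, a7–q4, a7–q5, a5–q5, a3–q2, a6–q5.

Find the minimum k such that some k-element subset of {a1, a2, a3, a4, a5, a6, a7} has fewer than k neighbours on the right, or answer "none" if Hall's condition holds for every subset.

Take S = {a1, a2, a4, a5, a6}. Its neighbourhood is {q4, q5, q6, q7}, so |N(S)| = 4 < |S| = 5.
Every subset of size less than 5 has at least as many neighbours as members, so 5 is the minimum.

5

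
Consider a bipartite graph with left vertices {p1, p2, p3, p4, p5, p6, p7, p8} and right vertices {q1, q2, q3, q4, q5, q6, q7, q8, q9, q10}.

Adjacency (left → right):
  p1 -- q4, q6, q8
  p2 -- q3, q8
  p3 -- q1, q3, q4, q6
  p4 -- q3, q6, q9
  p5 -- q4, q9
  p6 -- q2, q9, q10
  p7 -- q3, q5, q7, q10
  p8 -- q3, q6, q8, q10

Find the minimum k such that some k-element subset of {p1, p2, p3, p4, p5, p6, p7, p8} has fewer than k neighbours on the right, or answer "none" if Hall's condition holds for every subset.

A matching saturating every left vertex exists, for instance p1→q8, p2→q3, p3→q1, p4→q9, p5→q4, p6→q2, p7→q7, p8→q6.
By Hall's marriage theorem, this means |N(S)| ≥ |S| for every subset S, so no violating subset exists.

none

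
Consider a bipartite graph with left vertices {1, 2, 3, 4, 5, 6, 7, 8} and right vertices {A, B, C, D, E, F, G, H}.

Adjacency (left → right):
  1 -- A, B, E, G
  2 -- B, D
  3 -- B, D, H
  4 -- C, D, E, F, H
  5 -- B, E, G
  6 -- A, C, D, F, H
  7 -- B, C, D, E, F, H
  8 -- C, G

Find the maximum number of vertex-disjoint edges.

For example, pair 1-B, 2-D, 3-H, 4-F, 5-G, 6-A, 7-E, 8-C.
All 8 left vertices are matched, so no larger matching exists.

8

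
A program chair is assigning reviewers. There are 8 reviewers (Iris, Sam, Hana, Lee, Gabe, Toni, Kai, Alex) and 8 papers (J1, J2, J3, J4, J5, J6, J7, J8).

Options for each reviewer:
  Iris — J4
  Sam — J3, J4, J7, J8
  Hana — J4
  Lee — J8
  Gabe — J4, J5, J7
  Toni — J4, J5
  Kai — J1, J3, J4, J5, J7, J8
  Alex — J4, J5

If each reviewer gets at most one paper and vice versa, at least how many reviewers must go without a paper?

2

One maximum matching: Iris→J4, Sam→J3, Lee→J8, Gabe→J7, Toni→J5, Kai→J1.
The set {Iris, Hana, Toni, Alex} has only 2 neighbours ({J4, J5}), so by Hall's theorem at most 6 of the 8 reviewers can be matched.
That matches 6 of the 8, leaving 2 unmatched; no matching can do better.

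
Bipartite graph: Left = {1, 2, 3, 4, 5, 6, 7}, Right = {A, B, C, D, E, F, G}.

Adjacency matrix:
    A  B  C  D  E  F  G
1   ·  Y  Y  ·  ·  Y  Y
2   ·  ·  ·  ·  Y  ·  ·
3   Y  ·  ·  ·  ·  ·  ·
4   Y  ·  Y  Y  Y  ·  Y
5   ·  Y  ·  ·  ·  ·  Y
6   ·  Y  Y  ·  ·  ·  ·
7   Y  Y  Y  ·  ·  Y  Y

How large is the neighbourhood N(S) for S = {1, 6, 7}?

5

The union of neighbours of {1, 6, 7} is {A, B, C, F, G}, which has 5 elements.
Since |N(S)| = 5 ≥ |S| = 3, Hall's condition holds for this subset.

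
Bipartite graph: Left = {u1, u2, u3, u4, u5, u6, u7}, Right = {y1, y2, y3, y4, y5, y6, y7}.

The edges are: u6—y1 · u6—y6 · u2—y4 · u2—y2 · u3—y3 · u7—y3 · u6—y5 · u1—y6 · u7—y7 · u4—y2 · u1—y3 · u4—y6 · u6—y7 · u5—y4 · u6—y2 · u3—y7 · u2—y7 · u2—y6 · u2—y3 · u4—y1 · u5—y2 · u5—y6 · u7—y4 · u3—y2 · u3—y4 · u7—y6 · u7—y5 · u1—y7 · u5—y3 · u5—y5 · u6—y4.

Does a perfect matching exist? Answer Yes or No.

A valid assignment of size 7: u1–y3, u2–y6, u3–y2, u4–y1, u5–y5, u6–y4, u7–y7.
Every left vertex is matched, so this is a perfect matching.

Yes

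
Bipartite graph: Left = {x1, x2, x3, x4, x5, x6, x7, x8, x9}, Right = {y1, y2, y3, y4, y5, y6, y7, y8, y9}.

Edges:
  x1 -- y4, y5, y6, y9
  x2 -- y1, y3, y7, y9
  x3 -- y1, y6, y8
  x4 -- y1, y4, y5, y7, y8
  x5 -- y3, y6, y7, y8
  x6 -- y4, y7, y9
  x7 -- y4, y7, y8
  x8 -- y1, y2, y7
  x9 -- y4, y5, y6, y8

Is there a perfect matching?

For example, pair x1-y5, x2-y1, x3-y6, x4-y4, x5-y3, x6-y9, x7-y7, x8-y2, x9-y8.
All 9 left vertices are covered.

Yes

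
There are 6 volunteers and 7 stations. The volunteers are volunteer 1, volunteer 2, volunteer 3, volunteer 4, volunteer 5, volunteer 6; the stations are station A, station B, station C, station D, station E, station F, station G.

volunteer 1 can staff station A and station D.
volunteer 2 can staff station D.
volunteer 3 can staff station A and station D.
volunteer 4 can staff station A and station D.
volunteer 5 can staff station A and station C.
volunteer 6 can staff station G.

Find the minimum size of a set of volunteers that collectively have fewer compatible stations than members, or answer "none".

3

Take S = {volunteer 1, volunteer 2, volunteer 3}. Its neighbourhood is {station A, station D}, so |N(S)| = 2 < |S| = 3.
Every subset of size less than 3 has at least as many neighbours as members, so 3 is the minimum.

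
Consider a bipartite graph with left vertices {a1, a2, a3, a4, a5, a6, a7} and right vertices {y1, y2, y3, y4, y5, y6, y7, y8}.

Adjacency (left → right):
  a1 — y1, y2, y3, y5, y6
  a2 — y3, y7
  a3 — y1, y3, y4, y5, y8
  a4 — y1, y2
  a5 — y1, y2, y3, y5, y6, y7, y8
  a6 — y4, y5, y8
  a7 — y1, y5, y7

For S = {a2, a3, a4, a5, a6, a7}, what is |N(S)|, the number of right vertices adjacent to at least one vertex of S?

The union of neighbours of {a2, a3, a4, a5, a6, a7} is {y1, y2, y3, y4, y5, y6, y7, y8}, which has 8 elements.
Since |N(S)| = 8 ≥ |S| = 6, Hall's condition holds for this subset.

8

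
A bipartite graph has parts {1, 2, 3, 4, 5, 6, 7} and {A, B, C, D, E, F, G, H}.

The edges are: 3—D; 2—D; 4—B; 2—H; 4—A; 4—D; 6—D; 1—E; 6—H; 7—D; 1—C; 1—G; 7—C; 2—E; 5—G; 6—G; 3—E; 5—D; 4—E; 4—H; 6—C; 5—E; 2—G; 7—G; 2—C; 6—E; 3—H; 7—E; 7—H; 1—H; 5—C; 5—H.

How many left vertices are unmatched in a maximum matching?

1

For example, pair 1→C, 2→H, 3→D, 4→A, 5→E, 6→G.
The set {1, 2, 3, 5, 6, 7} has only 5 neighbours ({C, D, E, G, H}), so by Hall's theorem at most 6 of the 7 left vertices can be matched.
That matches 6 of the 7, leaving 1 unmatched; no matching can do better.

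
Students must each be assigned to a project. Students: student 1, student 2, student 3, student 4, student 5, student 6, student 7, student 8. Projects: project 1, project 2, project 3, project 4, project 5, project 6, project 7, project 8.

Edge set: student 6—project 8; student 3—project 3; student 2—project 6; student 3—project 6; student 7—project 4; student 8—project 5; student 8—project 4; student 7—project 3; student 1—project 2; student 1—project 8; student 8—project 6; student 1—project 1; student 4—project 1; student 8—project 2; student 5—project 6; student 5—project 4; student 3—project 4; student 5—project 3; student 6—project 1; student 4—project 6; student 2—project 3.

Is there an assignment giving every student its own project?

The set {student 2, student 3, student 5, student 7} has only 3 neighbours ({project 3, project 4, project 6}), so by Hall's theorem at most 7 of the 8 students can be matched.
Hence no matching covers every student.

No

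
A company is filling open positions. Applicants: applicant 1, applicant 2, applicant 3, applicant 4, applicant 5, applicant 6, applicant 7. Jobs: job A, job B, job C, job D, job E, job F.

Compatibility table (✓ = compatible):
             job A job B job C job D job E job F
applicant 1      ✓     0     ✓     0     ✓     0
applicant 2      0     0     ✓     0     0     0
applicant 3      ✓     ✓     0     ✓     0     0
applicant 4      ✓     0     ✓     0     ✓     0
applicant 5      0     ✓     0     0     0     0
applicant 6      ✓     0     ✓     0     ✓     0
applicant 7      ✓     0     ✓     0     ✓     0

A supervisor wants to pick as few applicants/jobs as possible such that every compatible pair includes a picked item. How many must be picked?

5

{applicant 3, applicant 5, job A, job C, job E} is a vertex cover of size 5: every edge has an endpoint in this set.
No smaller cover exists because applicant 1–job E, applicant 2–job C, applicant 3–job D, applicant 4–job A, applicant 5–job B is a matching of size 5, and a cover must include an endpoint of each of these disjoint edges (König's theorem).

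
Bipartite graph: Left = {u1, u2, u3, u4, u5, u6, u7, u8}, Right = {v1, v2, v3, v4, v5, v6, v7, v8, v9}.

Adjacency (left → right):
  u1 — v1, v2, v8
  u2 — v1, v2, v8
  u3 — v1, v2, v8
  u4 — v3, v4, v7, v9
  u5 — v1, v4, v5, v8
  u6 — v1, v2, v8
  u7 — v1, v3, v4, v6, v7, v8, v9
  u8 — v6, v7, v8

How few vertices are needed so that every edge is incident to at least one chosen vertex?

The 7 edges u1–v8, u2–v1, u3–v2, u4–v7, u5–v4, u7–v3, u8–v6 form a matching, so any vertex cover needs at least 7 vertices (one per matched edge).
Conversely {u4, u5, u7, u8, v1, v2, v8} meets every edge and has exactly 7 vertices, so 7 is optimal.

7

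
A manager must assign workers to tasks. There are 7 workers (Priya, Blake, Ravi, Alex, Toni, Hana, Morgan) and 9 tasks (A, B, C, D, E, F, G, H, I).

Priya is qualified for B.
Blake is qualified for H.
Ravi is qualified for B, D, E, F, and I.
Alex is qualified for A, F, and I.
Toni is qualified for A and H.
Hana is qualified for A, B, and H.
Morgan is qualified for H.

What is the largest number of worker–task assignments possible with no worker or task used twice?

One maximum matching: Priya-B, Blake-H, Ravi-E, Alex-I, Toni-A.
The set {Priya, Blake, Toni, Hana, Morgan} has only 3 neighbours ({A, B, H}), so by Hall's theorem at most 5 of the 7 workers can be matched.

5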